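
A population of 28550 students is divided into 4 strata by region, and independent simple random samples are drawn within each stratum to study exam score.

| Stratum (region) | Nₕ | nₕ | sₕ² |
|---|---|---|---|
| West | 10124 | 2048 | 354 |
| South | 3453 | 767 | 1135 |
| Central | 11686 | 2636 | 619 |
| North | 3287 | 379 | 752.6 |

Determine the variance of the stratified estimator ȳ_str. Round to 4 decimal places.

0.0879

Var(ȳ_str) = Σₕ Wₕ²(1 − fₕ)sₕ²/nₕ with Wₕ = Nₕ/N, N = 28550.
West: Wₕ = 0.35460595; term = 0.35460595²·(1 − 0.20229158)·354/2048 = 0.01733842.
South: Wₕ = 0.12094571; term = 0.12094571²·(1 − 0.22212569)·1135/767 = 0.016838014.
Central: Wₕ = 0.40931699; term = 0.40931699²·(1 − 0.22556906)·619/2636 = 0.030468248.
North: Wₕ = 0.11513135; term = 0.11513135²·(1 − 0.11530271)·752.6/379 = 0.023286643.
Sum = 0.087931325.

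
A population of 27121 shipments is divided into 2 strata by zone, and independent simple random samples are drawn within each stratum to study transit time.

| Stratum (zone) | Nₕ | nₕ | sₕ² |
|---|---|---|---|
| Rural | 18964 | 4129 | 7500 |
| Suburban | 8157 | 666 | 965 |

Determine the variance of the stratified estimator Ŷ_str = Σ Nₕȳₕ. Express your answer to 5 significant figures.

5.9955 × 10^8

Var(Ŷ_str) = Σₕ Nₕ²(1 − fₕ)sₕ²/nₕ.
Rural: 18964²·(1 − 4129/18964)·7500/4129 = 5.1101527 × 10^8.
Suburban: 8157²·(1 − 666/8157)·965/666 = 8.8536703 × 10^7.
Sum = 5.9955197 × 10^8.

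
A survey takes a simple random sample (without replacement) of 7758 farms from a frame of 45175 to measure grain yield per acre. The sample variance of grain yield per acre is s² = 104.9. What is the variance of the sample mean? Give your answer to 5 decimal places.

0.01120

Under SRS without replacement, Var(ȳ) = (1 − f)·s²/n with f = n/N = 7758/45175 = 0.17173215.
Var(ȳ) = (1 − 0.17173215)·104.9/7758 = 0.82826785·0.013521526 = 0.011199445.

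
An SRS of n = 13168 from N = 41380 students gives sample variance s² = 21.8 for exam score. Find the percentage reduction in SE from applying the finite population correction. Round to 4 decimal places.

f = n/N = 13168/41380 = 0.31822136.
SE_no-fpc = √(s²/n) = 0.040688187; SE_fpc = √((1−f)s²/n) = 0.03359619.
Ratio = √(1−f) = 0.82569888. Reduction = 100·(1 − 0.82569888) = 17.4301%.

17.4301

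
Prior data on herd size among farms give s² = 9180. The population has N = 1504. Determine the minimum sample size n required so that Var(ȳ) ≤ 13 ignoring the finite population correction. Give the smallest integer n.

707

Without fpc, n₀ = s²/D = 9180/13 = 706.1538.
Rounding up, n = 707.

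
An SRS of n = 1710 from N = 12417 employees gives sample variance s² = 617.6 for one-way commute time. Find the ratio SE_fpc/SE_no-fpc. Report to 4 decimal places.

0.9286

f = n/N = 1710/12417 = 0.13771442.
SE_no-fpc = √(s²/n) = 0.60097387; SE_fpc = √((1−f)s²/n) = 0.55806033.
Ratio = √(1−f) = 0.92859333.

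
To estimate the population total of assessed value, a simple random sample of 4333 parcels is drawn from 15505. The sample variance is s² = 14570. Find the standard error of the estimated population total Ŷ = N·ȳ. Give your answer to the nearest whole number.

Var(Ŷ) = N²·Var(ȳ) = N²·(1 − n/N)·s²/n.
f = 4333/15505 = 0.27945824; Var(ȳ) = 0.72054176·14570/4333 = 2.4228695.
Var(Ŷ) = 15505² · 2.4228695 = 5.8247 × 10^8.
SE(Ŷ) = √(5.8247 × 10^8) = 24134.

24134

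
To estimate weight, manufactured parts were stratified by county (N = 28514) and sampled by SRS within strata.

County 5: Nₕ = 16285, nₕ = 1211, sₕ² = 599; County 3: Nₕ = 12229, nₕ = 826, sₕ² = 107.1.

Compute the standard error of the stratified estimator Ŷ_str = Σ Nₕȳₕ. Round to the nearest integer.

Var(Ŷ_str) = Σₕ Nₕ²(1 − fₕ)sₕ²/nₕ.
County 5: 16285²·(1 − 1211/16285)·599/1211 = 1.2142244 × 10^8.
County 3: 12229²·(1 − 826/12229)·107.1/826 = 1.8080877 × 10^7.
Sum = 1.3950332 × 10^8.
SE = √(1.3950332 × 10^8) = 11811.

11811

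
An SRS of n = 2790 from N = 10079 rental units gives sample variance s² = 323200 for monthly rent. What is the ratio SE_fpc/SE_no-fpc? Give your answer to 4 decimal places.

f = n/N = 2790/10079 = 0.27681318.
SE_no-fpc = √(s²/n) = 10.763006; SE_fpc = √((1−f)s²/n) = 9.1529023.
Ratio = √(1−f) = 0.85040392.

0.8504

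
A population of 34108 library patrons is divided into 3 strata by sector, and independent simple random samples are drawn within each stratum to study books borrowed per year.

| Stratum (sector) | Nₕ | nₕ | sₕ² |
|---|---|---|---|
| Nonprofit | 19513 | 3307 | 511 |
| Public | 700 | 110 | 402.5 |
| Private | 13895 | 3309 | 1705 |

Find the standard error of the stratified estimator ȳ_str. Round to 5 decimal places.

0.32932

Var(ȳ_str) = Σₕ Wₕ²(1 − fₕ)sₕ²/nₕ with Wₕ = Nₕ/N, N = 34108.
Nonprofit: Wₕ = 0.57209452; term = 0.57209452²·(1 − 0.16947676)·511/3307 = 0.042002397.
Public: Wₕ = 0.02052304; term = 0.02052304²·(1 − 0.15714286)·402.5/110 = 0.0012990048.
Private: Wₕ = 0.40738243; term = 0.40738243²·(1 − 0.23814322)·1705/3309 = 0.065148669.
Sum = 0.10845007.
SE = √(0.10845007) = 0.32932.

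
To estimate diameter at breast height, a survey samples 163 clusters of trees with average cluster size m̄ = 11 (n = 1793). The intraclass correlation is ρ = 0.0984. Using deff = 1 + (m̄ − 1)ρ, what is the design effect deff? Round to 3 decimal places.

1.984

deff = 1 + (11 − 1)·0.0984 = 1 + 0.984 = 1.984.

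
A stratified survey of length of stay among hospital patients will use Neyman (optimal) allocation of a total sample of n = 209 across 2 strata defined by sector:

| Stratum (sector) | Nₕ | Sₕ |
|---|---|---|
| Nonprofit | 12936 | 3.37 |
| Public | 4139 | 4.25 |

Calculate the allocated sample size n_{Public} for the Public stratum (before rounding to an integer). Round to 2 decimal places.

Neyman allocation: nₕ = n·NₕSₕ / Σⱼ NⱼSⱼ.
Σ NⱼSⱼ = 12936·3.37 + 4139·4.25 = 61185.07.
n_{Public} = 209·4139·4.25 / 61185.07 = 60.09.

60.09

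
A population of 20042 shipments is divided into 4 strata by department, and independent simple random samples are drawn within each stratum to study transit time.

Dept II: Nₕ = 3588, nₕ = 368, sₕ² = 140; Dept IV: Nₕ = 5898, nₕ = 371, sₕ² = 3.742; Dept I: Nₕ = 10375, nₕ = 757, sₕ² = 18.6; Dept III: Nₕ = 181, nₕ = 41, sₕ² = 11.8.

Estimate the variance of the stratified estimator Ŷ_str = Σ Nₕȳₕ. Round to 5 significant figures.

7.1832 × 10^6

Var(Ŷ_str) = Σₕ Nₕ²(1 − fₕ)sₕ²/nₕ.
Dept II: 3588²·(1 − 368/3588)·140/368 = 4.3953 × 10^6.
Dept IV: 5898²·(1 − 371/5898)·3.742/371 = 328794.17.
Dept I: 10375²·(1 − 757/10375)·18.6/757 = 2.4518277 × 10^6.
Dept III: 181²·(1 − 41/181)·11.8/41 = 7292.9756.
Sum = 7.1832148 × 10^6.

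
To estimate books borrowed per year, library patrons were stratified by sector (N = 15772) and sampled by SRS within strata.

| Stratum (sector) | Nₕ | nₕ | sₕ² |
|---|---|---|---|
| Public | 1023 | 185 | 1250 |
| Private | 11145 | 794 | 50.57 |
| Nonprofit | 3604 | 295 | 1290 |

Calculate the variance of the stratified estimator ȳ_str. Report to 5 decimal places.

0.26246

Var(ȳ_str) = Σₕ Wₕ²(1 − fₕ)sₕ²/nₕ with Wₕ = Nₕ/N, N = 15772.
Public: Wₕ = 0.06486178; term = 0.06486178²·(1 − 0.18084066)·1250/185 = 0.023285437.
Private: Wₕ = 0.70663201; term = 0.70663201²·(1 − 0.07124271)·50.57/794 = 0.029536654.
Nonprofit: Wₕ = 0.22850621; term = 0.22850621²·(1 − 0.08185350)·1290/295 = 0.20964075.
Sum = 0.26246284.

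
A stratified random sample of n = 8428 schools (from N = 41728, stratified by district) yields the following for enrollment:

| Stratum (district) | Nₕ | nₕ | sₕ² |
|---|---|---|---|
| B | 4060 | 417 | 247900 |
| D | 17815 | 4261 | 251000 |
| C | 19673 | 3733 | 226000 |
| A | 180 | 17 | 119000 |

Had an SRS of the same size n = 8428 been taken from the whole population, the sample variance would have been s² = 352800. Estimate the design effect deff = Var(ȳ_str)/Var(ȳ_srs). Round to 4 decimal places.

0.7256

Var(ȳ_str) = Σ Wₕ²(1−fₕ)sₕ²/nₕ with Wₕ = Nₕ/41728:
  B: (4060/41728)²·(1−417/4060)·247900/417 = 5.0497577
  D: (17815/41728)²·(1−4261/17815)·251000/4261 = 8.1688394
  C: (19673/41728)²·(1−3733/19673)·226000/3733 = 10.903206
  A: (180/41728)²·(1−17/180)·119000/17 = 0.11795138
  → Var(ȳ_str) = 24.239754.
Var(ȳ_srs) = (1 − 8428/41728)·352800/8428 = 33.405711.
deff = 24.239754 / 33.405711 = 0.7256.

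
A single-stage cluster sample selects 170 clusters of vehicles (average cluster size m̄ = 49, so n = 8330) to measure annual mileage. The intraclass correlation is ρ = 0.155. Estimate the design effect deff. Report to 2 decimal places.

8.44

deff = 1 + (49 − 1)·0.155 = 1 + 7.44 = 8.44.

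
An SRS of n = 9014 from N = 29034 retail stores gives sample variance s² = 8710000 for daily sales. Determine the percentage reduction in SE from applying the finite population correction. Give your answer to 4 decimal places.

f = n/N = 9014/29034 = 0.31046359.
SE_no-fpc = √(s²/n) = 31.084959; SE_fpc = √((1−f)s²/n) = 25.812431.
Ratio = √(1−f) = 0.83038329. Reduction = 100·(1 − 0.83038329) = 16.9617%.

16.9617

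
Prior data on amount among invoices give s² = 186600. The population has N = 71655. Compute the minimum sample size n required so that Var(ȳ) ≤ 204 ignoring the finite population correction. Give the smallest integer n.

Without fpc, n₀ = s²/D = 186600/204 = 914.7059.
Rounding up, n = 915.

915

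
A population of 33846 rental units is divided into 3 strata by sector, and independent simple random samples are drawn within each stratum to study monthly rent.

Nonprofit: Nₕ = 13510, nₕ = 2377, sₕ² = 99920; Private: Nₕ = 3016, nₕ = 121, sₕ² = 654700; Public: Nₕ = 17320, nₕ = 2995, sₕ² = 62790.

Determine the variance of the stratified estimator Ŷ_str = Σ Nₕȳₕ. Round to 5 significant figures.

Var(Ŷ_str) = Σₕ Nₕ²(1 − fₕ)sₕ²/nₕ.
Nonprofit: 13510²·(1 − 2377/13510)·99920/2377 = 6.3225286 × 10^9.
Private: 3016²·(1 − 121/3016)·654700/121 = 4.7242936 × 10^10.
Public: 17320²·(1 − 2995/17320)·62790/2995 = 5.2015907 × 10^9.
Sum = 5.8767055 × 10^10.

5.8767 × 10^10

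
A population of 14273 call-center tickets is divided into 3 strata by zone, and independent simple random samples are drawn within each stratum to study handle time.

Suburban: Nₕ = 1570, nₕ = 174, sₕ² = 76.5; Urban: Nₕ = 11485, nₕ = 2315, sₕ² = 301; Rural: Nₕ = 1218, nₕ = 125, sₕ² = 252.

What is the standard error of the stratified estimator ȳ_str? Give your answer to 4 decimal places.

Var(ȳ_str) = Σₕ Wₕ²(1 − fₕ)sₕ²/nₕ with Wₕ = Nₕ/N, N = 14273.
Suburban: Wₕ = 0.10999790; term = 0.10999790²·(1 − 0.11082803)·76.5/174 = 0.0047300608.
Urban: Wₕ = 0.80466615; term = 0.80466615²·(1 − 0.20156726)·301/2315 = 0.067217956.
Rural: Wₕ = 0.08533595; term = 0.08533595²·(1 − 0.10262726)·252/125 = 0.013174297.
Sum = 0.085122314.
SE = √(0.085122314) = 0.2918.

0.2918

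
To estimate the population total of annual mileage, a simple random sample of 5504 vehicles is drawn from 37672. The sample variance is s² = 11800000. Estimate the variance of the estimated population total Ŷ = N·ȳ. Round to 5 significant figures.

Var(Ŷ) = N²·Var(ȳ) = N²·(1 − n/N)·s²/n.
f = 5504/37672 = 0.14610321; Var(ȳ) = 0.85389679·11800000/5504 = 1830.6654.
Var(Ŷ) = 37672² · 1830.6654 = 2.598043 × 10^12.

2.5980 × 10^12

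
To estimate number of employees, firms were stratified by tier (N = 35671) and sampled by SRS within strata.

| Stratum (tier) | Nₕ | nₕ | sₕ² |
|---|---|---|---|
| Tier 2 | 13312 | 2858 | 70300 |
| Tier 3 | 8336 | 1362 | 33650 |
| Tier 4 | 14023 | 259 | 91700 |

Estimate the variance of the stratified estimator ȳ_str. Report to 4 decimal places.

57.5252

Var(ȳ_str) = Σₕ Wₕ²(1 − fₕ)sₕ²/nₕ with Wₕ = Nₕ/N, N = 35671.
Tier 2: Wₕ = 0.37318830; term = 0.37318830²·(1 − 0.21469351)·70300/2858 = 2.6902233.
Tier 3: Wₕ = 0.23369123; term = 0.23369123²·(1 − 0.16338772)·33650/1362 = 1.1288001.
Tier 4: Wₕ = 0.39312046; term = 0.39312046²·(1 − 0.01846966)·91700/259 = 53.706222.
Sum = 57.525245.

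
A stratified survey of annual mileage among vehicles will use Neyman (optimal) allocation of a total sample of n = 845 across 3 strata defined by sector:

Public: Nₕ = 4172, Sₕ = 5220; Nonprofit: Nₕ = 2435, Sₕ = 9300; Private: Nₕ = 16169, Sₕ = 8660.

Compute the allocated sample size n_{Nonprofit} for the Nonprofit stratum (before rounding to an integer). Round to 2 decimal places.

103.75

Neyman allocation: nₕ = n·NₕSₕ / Σⱼ NⱼSⱼ.
Σ NⱼSⱼ = 4172·5220 + 2435·9300 + 16169·8660 = 1.8444688 × 10^8.
n_{Nonprofit} = 845·2435·9300 / (1.8444688 × 10^8) = 103.75.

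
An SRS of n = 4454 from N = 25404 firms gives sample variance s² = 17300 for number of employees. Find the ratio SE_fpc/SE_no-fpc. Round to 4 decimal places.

f = n/N = 4454/25404 = 0.17532672.
SE_no-fpc = √(s²/n) = 1.9708245; SE_fpc = √((1−f)s²/n) = 1.7897357.
Ratio = √(1−f) = 0.90811523.

0.9081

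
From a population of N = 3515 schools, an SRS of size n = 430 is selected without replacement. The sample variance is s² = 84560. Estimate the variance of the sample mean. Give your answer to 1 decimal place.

172.6

Under SRS without replacement, Var(ȳ) = (1 − f)·s²/n with f = n/N = 430/3515 = 0.12233286.
Var(ȳ) = (1 − 0.12233286)·84560/430 = 0.87766714·196.65116 = 172.59426.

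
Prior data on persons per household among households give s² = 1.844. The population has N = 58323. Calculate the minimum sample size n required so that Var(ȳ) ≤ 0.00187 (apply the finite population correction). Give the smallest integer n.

Without fpc, n₀ = s²/D = 1.844/0.00187 = 986.0963.
With fpc, (1 − n/N)·s²/n ≤ D requires n ≥ n₀/(1 + n₀/N) = 986.0963/(1 + 986.0963/58323) = 969.7011.
Rounding up, n = 970.

970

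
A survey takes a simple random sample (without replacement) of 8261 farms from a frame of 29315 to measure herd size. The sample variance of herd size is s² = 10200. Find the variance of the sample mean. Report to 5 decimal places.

Under SRS without replacement, Var(ȳ) = (1 − f)·s²/n with f = n/N = 8261/29315 = 0.28180113.
Var(ȳ) = (1 − 0.28180113)·10200/8261 = 0.71819887·1.2347173 = 0.88677261.

0.88677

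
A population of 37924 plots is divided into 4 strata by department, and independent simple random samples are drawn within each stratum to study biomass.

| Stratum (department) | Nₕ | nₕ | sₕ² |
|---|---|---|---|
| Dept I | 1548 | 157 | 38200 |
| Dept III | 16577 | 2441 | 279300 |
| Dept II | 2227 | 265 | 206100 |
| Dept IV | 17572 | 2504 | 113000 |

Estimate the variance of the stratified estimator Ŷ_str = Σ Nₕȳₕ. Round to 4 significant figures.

Var(Ŷ_str) = Σₕ Nₕ²(1 − fₕ)sₕ²/nₕ.
Dept I: 1548²·(1 − 157/1548)·38200/157 = 5.2391616 × 10^8.
Dept III: 16577²·(1 − 2441/16577)·279300/2441 = 2.6812396 × 10^10.
Dept II: 2227²·(1 − 265/2227)·206100/265 = 3.3982188 × 10^9.
Dept IV: 17572²·(1 − 2504/17572)·113000/2504 = 1.1948707 × 10^10.
Sum = 4.2683238 × 10^10.

4.268 × 10^10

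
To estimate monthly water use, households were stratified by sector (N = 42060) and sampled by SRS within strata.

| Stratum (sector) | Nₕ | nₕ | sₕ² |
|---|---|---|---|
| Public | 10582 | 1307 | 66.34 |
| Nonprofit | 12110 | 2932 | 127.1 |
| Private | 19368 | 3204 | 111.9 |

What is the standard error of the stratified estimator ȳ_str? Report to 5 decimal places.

0.10826

Var(ȳ_str) = Σₕ Wₕ²(1 − fₕ)sₕ²/nₕ with Wₕ = Nₕ/N, N = 42060.
Public: Wₕ = 0.25159296; term = 0.25159296²·(1 − 0.12351162)·66.34/1307 = 0.0028160672.
Nonprofit: Wₕ = 0.28792202; term = 0.28792202²·(1 − 0.24211396)·127.1/2932 = 0.0027235493.
Private: Wₕ = 0.46048502; term = 0.46048502²·(1 − 0.16542751)·111.9/3204 = 0.0061806288.
Sum = 0.011720245.
SE = √(0.011720245) = 0.10826.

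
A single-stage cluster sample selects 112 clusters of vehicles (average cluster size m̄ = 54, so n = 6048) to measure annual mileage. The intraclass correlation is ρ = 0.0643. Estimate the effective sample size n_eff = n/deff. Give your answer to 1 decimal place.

1372.1

deff = 1 + (54 − 1)·0.0643 = 1 + 3.4079 = 4.4079.
n_eff = 6048 / 4.4079 = 1372.1.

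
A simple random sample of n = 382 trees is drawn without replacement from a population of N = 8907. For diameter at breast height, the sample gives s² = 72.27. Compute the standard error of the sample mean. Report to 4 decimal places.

0.4255

Under SRS without replacement, Var(ȳ) = (1 − f)·s²/n with f = n/N = 382/8907 = 0.04288762.
Var(ȳ) = (1 − 0.04288762)·72.27/382 = 0.95711238·0.18918848 = 0.18107464.
SE(ȳ) = √(0.18107464) = 0.4255.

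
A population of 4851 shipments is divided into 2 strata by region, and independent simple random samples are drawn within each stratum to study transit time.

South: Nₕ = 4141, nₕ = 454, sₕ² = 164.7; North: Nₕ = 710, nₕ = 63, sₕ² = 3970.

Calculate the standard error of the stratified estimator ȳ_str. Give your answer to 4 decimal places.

Var(ȳ_str) = Σₕ Wₕ²(1 − fₕ)sₕ²/nₕ with Wₕ = Nₕ/N, N = 4851.
South: Wₕ = 0.85363843; term = 0.85363843²·(1 − 0.10963535)·164.7/454 = 0.23537133.
North: Wₕ = 0.14636157; term = 0.14636157²·(1 − 0.08873239)·3970/63 = 1.2301272.
Sum = 1.4654985.
SE = √(1.4654985) = 1.2106.

1.2106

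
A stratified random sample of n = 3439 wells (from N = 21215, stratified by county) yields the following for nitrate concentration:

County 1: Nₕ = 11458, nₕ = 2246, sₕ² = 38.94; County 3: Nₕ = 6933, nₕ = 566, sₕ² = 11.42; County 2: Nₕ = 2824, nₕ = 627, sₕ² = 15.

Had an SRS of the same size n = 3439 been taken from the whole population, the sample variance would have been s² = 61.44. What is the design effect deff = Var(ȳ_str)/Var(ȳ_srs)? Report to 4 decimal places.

0.4258

Var(ȳ_str) = Σ Wₕ²(1−fₕ)sₕ²/nₕ with Wₕ = Nₕ/21215:
  County 1: (11458/21215)²·(1−2246/11458)·38.94/2246 = 0.0040659578
  County 3: (6933/21215)²·(1−566/6933)·11.42/566 = 0.0019788809
  County 2: (2824/21215)²·(1−627/2824)·15/627 = 3.2978614 × 10^-4
  → Var(ȳ_str) = 0.0063746248.
Var(ȳ_srs) = (1 − 3439/21215)·61.44/3439 = 0.014969595.
deff = 0.0063746248 / 0.014969595 = 0.4258.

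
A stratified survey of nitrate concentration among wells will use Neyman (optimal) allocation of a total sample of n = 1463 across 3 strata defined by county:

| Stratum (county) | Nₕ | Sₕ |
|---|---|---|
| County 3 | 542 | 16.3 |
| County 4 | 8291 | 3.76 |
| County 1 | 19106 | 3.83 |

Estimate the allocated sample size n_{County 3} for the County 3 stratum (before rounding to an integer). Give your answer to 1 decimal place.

Neyman allocation: nₕ = n·NₕSₕ / Σⱼ NⱼSⱼ.
Σ NⱼSⱼ = 542·16.3 + 8291·3.76 + 19106·3.83 = 113184.74.
n_{County 3} = 1463·542·16.3 / 113184.74 = 114.2.

114.2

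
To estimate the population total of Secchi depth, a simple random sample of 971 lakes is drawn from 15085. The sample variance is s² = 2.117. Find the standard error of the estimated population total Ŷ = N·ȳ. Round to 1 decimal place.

681.3

Var(Ŷ) = N²·Var(ȳ) = N²·(1 − n/N)·s²/n.
f = 971/15085 = 0.06436858; Var(ȳ) = 0.93563142·2.117/971 = 0.0020398885.
Var(Ŷ) = 15085² · 0.0020398885 = 464191.37.
SE(Ŷ) = √(464191.37) = 681.3.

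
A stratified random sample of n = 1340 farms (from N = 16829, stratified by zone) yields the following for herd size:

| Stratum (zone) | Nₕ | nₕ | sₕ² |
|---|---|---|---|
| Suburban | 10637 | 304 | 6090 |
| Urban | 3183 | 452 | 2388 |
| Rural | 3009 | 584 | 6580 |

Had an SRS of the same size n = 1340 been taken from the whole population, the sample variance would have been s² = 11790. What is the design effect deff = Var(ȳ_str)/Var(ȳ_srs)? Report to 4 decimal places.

1.0159

Var(ȳ_str) = Σ Wₕ²(1−fₕ)sₕ²/nₕ with Wₕ = Nₕ/16829:
  Suburban: (10637/16829)²·(1−304/10637)·6090/304 = 7.7745037
  Urban: (3183/16829)²·(1−452/3183)·2388/452 = 0.16215771
  Rural: (3009/16829)²·(1−584/3009)·6580/584 = 0.29028885
  → Var(ȳ_str) = 8.2269503.
Var(ȳ_srs) = (1 − 1340/16829)·11790/1340 = 8.0979311.
deff = 8.2269503 / 8.0979311 = 1.0159.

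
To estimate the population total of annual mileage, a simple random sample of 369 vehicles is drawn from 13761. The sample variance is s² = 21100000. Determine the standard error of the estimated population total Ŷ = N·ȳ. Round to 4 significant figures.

Var(Ŷ) = N²·Var(ȳ) = N²·(1 − n/N)·s²/n.
f = 369/13761 = 0.02681491; Var(ȳ) = 0.97318509·21100000/369 = 55648.253.
Var(Ŷ) = 13761² · 55648.253 = 1.0537838 × 10^13.
SE(Ŷ) = √(1.0537838 × 10^13) = 3.246 × 10^6.

3.246 × 10^6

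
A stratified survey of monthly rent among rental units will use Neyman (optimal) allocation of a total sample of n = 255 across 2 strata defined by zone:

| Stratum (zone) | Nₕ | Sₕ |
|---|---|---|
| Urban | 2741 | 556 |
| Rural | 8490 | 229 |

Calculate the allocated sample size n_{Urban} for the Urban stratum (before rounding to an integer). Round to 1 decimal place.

Neyman allocation: nₕ = n·NₕSₕ / Σⱼ NⱼSⱼ.
Σ NⱼSⱼ = 2741·556 + 8490·229 = 3.468206 × 10^6.
n_{Urban} = 255·2741·556 / (3.468206 × 10^6) = 112.1.

112.1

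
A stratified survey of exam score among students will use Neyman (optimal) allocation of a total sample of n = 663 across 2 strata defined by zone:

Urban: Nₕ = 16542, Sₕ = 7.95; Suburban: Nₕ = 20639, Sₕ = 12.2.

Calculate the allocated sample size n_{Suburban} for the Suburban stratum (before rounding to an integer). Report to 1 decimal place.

435.5

Neyman allocation: nₕ = n·NₕSₕ / Σⱼ NⱼSⱼ.
Σ NⱼSⱼ = 16542·7.95 + 20639·12.2 = 383304.7.
n_{Suburban} = 663·20639·12.2 / 383304.7 = 435.5.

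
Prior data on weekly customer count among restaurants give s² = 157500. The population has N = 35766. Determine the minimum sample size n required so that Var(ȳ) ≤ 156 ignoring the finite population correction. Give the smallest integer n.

Without fpc, n₀ = s²/D = 157500/156 = 1009.6154.
Rounding up, n = 1010.

1010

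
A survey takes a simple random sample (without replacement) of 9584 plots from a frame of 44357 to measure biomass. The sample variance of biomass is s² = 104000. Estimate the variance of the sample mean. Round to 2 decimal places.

Under SRS without replacement, Var(ȳ) = (1 − f)·s²/n with f = n/N = 9584/44357 = 0.21606511.
Var(ȳ) = (1 − 0.21606511)·104000/9584 = 0.78393489·10.851419 = 8.506806.

8.51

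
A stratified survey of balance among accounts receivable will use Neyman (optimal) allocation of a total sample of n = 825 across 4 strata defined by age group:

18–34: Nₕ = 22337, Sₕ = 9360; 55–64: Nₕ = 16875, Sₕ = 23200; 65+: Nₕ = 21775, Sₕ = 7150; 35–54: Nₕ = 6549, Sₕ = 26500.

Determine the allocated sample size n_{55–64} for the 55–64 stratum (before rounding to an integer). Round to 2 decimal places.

Neyman allocation: nₕ = n·NₕSₕ / Σⱼ NⱼSⱼ.
Σ NⱼSⱼ = 22337·9360 + 16875·23200 + 21775·7150 + 6549·26500 = 9.2981407 × 10^8.
n_{55–64} = 825·16875·23200 / (9.2981407 × 10^8) = 347.37.

347.37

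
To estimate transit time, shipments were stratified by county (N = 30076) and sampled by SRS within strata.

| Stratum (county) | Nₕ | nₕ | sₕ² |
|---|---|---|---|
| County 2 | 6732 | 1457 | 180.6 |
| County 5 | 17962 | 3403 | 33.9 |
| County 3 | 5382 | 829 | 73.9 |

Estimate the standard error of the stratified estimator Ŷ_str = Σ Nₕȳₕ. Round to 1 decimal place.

3031.7

Var(Ŷ_str) = Σₕ Nₕ²(1 − fₕ)sₕ²/nₕ.
County 2: 6732²·(1 − 1457/6732)·180.6/1457 = 4.4017438 × 10^6.
County 5: 17962²·(1 − 3403/17962)·33.9/3403 = 2.6050975 × 10^6.
County 3: 5382²·(1 − 829/5382)·73.9/829 = 2.1843954 × 10^6.
Sum = 9.1912367 × 10^6.
SE = √(9.1912367 × 10^6) = 3031.7.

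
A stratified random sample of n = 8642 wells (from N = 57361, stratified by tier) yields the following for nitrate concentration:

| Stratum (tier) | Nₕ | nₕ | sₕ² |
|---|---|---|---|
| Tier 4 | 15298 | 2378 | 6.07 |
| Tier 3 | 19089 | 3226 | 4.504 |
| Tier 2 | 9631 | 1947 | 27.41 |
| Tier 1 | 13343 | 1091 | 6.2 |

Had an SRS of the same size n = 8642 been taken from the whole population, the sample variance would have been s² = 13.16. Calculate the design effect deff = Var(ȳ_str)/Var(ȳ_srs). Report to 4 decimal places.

Var(ȳ_str) = Σ Wₕ²(1−fₕ)sₕ²/nₕ with Wₕ = Nₕ/57361:
  Tier 4: (15298/57361)²·(1−2378/15298)·6.07/2378 = 1.5333475 × 10^-4
  Tier 3: (19089/57361)²·(1−3226/19089)·4.504/3226 = 1.2848993 × 10^-4
  Tier 2: (9631/57361)²·(1−1947/9631)·27.41/1947 = 3.1664191 × 10^-4
  Tier 1: (13343/57361)²·(1−1091/13343)·6.2/1091 = 2.8235403 × 10^-4
  → Var(ȳ_str) = 8.8082062 × 10^-4.
Var(ȳ_srs) = (1 − 8642/57361)·13.16/8642 = 0.0012933715.
deff = (8.8082062 × 10^-4) / 0.0012933715 = 0.6810.

0.6810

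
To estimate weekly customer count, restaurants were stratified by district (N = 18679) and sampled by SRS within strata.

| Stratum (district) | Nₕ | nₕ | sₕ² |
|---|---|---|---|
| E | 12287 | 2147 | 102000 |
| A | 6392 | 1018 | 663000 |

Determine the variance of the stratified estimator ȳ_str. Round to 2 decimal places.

Var(ȳ_str) = Σₕ Wₕ²(1 − fₕ)sₕ²/nₕ with Wₕ = Nₕ/N, N = 18679.
E: Wₕ = 0.65779753; term = 0.65779753²·(1 − 0.17473753)·102000/2147 = 16.964642.
A: Wₕ = 0.34220247; term = 0.34220247²·(1 − 0.15926158)·663000/1018 = 64.119915.
Sum = 81.084557.

81.08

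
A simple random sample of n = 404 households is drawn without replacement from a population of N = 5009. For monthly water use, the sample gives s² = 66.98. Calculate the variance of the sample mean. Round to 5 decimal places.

0.15242

Under SRS without replacement, Var(ȳ) = (1 − f)·s²/n with f = n/N = 404/5009 = 0.08065482.
Var(ȳ) = (1 − 0.08065482)·66.98/404 = 0.91934518·0.16579208 = 0.15242015.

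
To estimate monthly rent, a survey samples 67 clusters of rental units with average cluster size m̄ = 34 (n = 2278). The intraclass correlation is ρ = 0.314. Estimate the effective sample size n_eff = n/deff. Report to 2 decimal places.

200.49

deff = 1 + (34 − 1)·0.314 = 1 + 10.362 = 11.362.
n_eff = 2278 / 11.362 = 200.49.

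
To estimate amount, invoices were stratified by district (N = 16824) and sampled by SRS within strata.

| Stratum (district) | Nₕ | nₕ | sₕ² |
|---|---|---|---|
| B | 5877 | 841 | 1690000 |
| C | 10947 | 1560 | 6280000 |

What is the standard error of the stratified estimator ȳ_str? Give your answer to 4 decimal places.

Var(ȳ_str) = Σₕ Wₕ²(1 − fₕ)sₕ²/nₕ with Wₕ = Nₕ/N, N = 16824.
B: Wₕ = 0.34932240; term = 0.34932240²·(1 − 0.14310022)·1690000/841 = 210.123.
C: Wₕ = 0.65067760; term = 0.65067760²·(1 − 0.14250480)·6280000/1560 = 1461.4988.
Sum = 1671.6218.
SE = √(1671.6218) = 40.8855.

40.8855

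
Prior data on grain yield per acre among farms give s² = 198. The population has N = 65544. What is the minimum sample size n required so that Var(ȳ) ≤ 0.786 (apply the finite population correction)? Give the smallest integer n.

Without fpc, n₀ = s²/D = 198/0.786 = 251.9084.
With fpc, (1 − n/N)·s²/n ≤ D requires n ≥ n₀/(1 + n₀/N) = 251.9084/(1 + 251.9084/65544) = 250.9439.
Rounding up, n = 251.

251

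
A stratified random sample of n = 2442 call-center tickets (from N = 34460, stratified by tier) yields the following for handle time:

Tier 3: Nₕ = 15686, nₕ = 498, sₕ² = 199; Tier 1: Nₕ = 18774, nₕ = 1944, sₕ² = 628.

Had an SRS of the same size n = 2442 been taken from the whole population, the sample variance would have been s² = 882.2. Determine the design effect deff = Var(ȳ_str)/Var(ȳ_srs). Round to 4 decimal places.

Var(ȳ_str) = Σ Wₕ²(1−fₕ)sₕ²/nₕ with Wₕ = Nₕ/34460:
  Tier 3: (15686/34460)²·(1−498/15686)·199/498 = 0.080168911
  Tier 1: (18774/34460)²·(1−1944/18774)·628/1944 = 0.085955519
  → Var(ȳ_str) = 0.16612443.
Var(ȳ_srs) = (1 − 2442/34460)·882.2/2442 = 0.33566056.
deff = 0.16612443 / 0.33566056 = 0.4949.

0.4949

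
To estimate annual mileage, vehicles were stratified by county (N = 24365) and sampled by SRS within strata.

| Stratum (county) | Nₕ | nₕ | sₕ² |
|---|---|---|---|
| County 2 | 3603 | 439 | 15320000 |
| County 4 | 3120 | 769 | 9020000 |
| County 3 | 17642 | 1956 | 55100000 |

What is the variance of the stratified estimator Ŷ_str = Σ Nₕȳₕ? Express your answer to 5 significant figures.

Var(Ŷ_str) = Σₕ Nₕ²(1 − fₕ)sₕ²/nₕ.
County 2: 3603²·(1 − 439/3603)·15320000/439 = 3.9782767 × 10^11.
County 4: 3120²·(1 − 769/3120)·9020000/769 = 8.6037428 × 10^10.
County 3: 17642²·(1 − 1956/17642)·55100000/1956 = 7.7954785 × 10^12.
Sum = 8.2793436 × 10^12.

8.2793 × 10^12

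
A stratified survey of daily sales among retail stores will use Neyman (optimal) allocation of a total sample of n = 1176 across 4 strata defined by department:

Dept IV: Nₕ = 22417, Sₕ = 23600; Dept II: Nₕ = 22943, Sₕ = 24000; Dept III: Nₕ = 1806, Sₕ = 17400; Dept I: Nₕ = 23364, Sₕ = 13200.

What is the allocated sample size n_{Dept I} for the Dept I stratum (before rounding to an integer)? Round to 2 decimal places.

Neyman allocation: nₕ = n·NₕSₕ / Σⱼ NⱼSⱼ.
Σ NⱼSⱼ = 22417·23600 + 22943·24000 + 1806·17400 + 23364·13200 = 1.4195024 × 10^9.
n_{Dept I} = 1176·23364·13200 / (1.4195024 × 10^9) = 255.50.

255.50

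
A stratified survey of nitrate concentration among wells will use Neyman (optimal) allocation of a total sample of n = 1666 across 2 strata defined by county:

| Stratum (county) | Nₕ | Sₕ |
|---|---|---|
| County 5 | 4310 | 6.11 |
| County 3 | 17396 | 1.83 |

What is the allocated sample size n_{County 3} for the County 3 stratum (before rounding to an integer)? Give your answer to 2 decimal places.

Neyman allocation: nₕ = n·NₕSₕ / Σⱼ NⱼSⱼ.
Σ NⱼSⱼ = 4310·6.11 + 17396·1.83 = 58168.78.
n_{County 3} = 1666·17396·1.83 / 58168.78 = 911.77.

911.77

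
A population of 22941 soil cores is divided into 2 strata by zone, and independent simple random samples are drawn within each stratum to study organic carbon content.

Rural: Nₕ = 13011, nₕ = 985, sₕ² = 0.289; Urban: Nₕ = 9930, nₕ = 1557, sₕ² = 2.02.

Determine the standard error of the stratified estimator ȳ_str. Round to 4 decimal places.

0.0171

Var(ȳ_str) = Σₕ Wₕ²(1 − fₕ)sₕ²/nₕ with Wₕ = Nₕ/N, N = 22941.
Rural: Wₕ = 0.56715052; term = 0.56715052²·(1 − 0.07570517)·0.289/985 = 8.7230588 × 10^-5.
Urban: Wₕ = 0.43284948; term = 0.43284948²·(1 − 0.15679758)·2.02/1557 = 2.0495967 × 10^-4.
Sum = 2.9219026 × 10^-4.
SE = √(2.9219026 × 10^-4) = 0.0171.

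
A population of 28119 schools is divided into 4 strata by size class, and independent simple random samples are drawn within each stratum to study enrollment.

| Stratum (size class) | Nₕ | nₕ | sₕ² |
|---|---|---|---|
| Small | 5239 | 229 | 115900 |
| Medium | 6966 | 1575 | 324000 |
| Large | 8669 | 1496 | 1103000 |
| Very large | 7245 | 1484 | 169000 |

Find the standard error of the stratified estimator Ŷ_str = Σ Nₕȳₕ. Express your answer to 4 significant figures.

Var(Ŷ_str) = Σₕ Nₕ²(1 − fₕ)sₕ²/nₕ.
Small: 5239²·(1 − 229/5239)·115900/229 = 1.3284159 × 10^10.
Medium: 6966²·(1 − 1575/6966)·324000/1575 = 7.7253338 × 10^9.
Large: 8669²·(1 − 1496/8669)·1103000/1496 = 4.5847299 × 10^10.
Very large: 7245²·(1 − 1484/7245)·169000/1484 = 4.7532326 × 10^9.
Sum = 7.1610024 × 10^10.
SE = √(7.1610024 × 10^10) = 267600.

267600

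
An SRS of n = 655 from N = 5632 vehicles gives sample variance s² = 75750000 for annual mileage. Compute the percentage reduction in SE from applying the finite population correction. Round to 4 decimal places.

5.9947

f = n/N = 655/5632 = 0.11629972.
SE_no-fpc = √(s²/n) = 340.07184; SE_fpc = √((1−f)s²/n) = 319.68567.
Ratio = √(1−f) = 0.94005334. Reduction = 100·(1 − 0.94005334) = 5.9947%.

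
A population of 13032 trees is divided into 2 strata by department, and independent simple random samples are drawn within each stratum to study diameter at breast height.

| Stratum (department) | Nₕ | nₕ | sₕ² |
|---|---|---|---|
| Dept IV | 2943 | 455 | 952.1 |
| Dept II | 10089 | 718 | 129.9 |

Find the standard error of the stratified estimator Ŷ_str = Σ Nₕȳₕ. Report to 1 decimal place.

5694.4

Var(Ŷ_str) = Σₕ Nₕ²(1 − fₕ)sₕ²/nₕ.
Dept IV: 2943²·(1 − 455/2943)·952.1/455 = 1.5321871 × 10^7.
Dept II: 10089²·(1 − 718/10089)·129.9/718 = 1.710483 × 10^7.
Sum = 3.2426701 × 10^7.
SE = √(3.2426701 × 10^7) = 5694.4.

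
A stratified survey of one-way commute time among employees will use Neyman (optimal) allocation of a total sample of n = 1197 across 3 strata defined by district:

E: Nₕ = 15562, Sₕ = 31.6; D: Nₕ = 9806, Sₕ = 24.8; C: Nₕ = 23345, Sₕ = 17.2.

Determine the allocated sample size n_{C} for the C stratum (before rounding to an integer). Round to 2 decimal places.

422.92

Neyman allocation: nₕ = n·NₕSₕ / Σⱼ NⱼSⱼ.
Σ NⱼSⱼ = 15562·31.6 + 9806·24.8 + 23345·17.2 = 1.136482 × 10^6.
n_{C} = 1197·23345·17.2 / (1.136482 × 10^6) = 422.92.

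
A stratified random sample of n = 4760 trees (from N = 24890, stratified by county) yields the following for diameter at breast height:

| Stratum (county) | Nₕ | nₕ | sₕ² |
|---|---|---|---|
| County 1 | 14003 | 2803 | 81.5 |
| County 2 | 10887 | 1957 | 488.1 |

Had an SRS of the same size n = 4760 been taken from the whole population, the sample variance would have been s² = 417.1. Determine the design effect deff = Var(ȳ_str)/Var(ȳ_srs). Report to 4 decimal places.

Var(ȳ_str) = Σ Wₕ²(1−fₕ)sₕ²/nₕ with Wₕ = Nₕ/24890:
  County 1: (14003/24890)²·(1−2803/14003)·81.5/2803 = 0.0073607799
  County 2: (10887/24890)²·(1−1957/10887)·488.1/1957 = 0.039140635
  → Var(ȳ_str) = 0.046501415.
Var(ȳ_srs) = (1 − 4760/24890)·417.1/4760 = 0.070868316.
deff = 0.046501415 / 0.070868316 = 0.6562.

0.6562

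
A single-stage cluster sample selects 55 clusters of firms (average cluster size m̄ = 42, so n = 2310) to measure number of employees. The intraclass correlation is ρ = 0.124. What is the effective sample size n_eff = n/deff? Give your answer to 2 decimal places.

379.68

deff = 1 + (42 − 1)·0.124 = 1 + 5.084 = 6.084.
n_eff = 2310 / 6.084 = 379.68.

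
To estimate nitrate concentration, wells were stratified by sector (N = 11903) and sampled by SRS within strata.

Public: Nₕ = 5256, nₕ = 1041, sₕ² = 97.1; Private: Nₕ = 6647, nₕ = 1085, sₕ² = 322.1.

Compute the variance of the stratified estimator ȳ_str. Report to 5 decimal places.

Var(ȳ_str) = Σₕ Wₕ²(1 − fₕ)sₕ²/nₕ with Wₕ = Nₕ/N, N = 11903.
Public: Wₕ = 0.44156935; term = 0.44156935²·(1 − 0.19805936)·97.1/1041 = 0.014585072.
Private: Wₕ = 0.55843065; term = 0.55843065²·(1 − 0.16323153)·322.1/1085 = 0.077464868.
Sum = 0.09204994.

0.09205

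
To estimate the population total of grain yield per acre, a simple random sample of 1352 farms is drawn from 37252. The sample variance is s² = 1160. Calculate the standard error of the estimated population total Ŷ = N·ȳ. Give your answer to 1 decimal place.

Var(Ŷ) = N²·Var(ȳ) = N²·(1 − n/N)·s²/n.
f = 1352/37252 = 0.03629335; Var(ȳ) = 0.96370665·1160/1352 = 0.8268489.
Var(Ŷ) = 37252² · 0.8268489 = 1.1474277 × 10^9.
SE(Ŷ) = √(1.1474277 × 10^9) = 33873.7.

33873.7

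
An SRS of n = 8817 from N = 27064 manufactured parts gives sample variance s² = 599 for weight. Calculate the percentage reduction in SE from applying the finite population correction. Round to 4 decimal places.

f = n/N = 8817/27064 = 0.32578333.
SE_no-fpc = √(s²/n) = 0.26064716; SE_fpc = √((1−f)s²/n) = 0.2140192.
Ratio = √(1−f) = 0.82110698. Reduction = 100·(1 − 0.82110698) = 17.8893%.

17.8893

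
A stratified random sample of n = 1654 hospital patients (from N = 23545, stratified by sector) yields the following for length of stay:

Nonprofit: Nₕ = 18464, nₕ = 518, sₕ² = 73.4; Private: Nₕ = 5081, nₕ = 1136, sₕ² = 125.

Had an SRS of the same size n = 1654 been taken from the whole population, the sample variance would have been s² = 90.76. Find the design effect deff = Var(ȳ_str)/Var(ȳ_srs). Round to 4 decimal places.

1.7381

Var(ȳ_str) = Σ Wₕ²(1−fₕ)sₕ²/nₕ with Wₕ = Nₕ/23545:
  Nonprofit: (18464/23545)²·(1−518/18464)·73.4/518 = 0.084695896
  Private: (5081/23545)²·(1−1136/5081)·125/1136 = 0.003978602
  → Var(ȳ_str) = 0.088674498.
Var(ȳ_srs) = (1 − 1654/23545)·90.76/1654 = 0.051018289.
deff = 0.088674498 / 0.051018289 = 1.7381.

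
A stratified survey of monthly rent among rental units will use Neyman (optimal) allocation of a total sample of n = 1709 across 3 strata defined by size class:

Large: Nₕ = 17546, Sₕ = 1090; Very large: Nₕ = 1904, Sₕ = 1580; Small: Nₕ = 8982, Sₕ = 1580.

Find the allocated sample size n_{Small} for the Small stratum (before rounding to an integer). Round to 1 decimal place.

667.7

Neyman allocation: nₕ = n·NₕSₕ / Σⱼ NⱼSⱼ.
Σ NⱼSⱼ = 17546·1090 + 1904·1580 + 8982·1580 = 3.632502 × 10^7.
n_{Small} = 1709·8982·1580 / (3.632502 × 10^7) = 667.7.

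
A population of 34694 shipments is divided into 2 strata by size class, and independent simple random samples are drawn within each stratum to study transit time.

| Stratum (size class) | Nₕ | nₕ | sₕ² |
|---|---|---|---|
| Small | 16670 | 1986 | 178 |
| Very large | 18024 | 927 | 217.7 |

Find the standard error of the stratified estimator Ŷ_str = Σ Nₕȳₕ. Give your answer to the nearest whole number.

Var(Ŷ_str) = Σₕ Nₕ²(1 − fₕ)sₕ²/nₕ.
Small: 16670²·(1 − 1986/16670)·178/1986 = 2.1939197 × 10^7.
Very large: 18024²·(1 − 927/18024)·217.7/927 = 7.2368536 × 10^7.
Sum = 9.4307733 × 10^7.
SE = √(9.4307733 × 10^7) = 9711.

9711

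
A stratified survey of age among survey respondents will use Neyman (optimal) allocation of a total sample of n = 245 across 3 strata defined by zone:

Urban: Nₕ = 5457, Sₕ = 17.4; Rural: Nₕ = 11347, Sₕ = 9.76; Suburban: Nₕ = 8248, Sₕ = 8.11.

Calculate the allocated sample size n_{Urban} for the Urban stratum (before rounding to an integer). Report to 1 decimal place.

Neyman allocation: nₕ = n·NₕSₕ / Σⱼ NⱼSⱼ.
Σ NⱼSⱼ = 5457·17.4 + 11347·9.76 + 8248·8.11 = 272589.8.
n_{Urban} = 245·5457·17.4 / 272589.8 = 85.3.

85.3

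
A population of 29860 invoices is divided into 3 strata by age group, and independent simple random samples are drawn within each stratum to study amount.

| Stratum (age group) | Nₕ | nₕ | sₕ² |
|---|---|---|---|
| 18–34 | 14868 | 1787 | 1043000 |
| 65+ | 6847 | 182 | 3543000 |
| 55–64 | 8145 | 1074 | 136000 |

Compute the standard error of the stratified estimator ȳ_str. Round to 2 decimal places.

33.64

Var(ȳ_str) = Σₕ Wₕ²(1 − fₕ)sₕ²/nₕ with Wₕ = Nₕ/N, N = 29860.
18–34: Wₕ = 0.49792364; term = 0.49792364²·(1 − 0.12019101)·1043000/1787 = 127.31326.
65+: Wₕ = 0.22930342; term = 0.22930342²·(1 − 0.02658098)·3543000/182 = 996.36999.
55–64: Wₕ = 0.27277294; term = 0.27277294²·(1 − 0.13186004)·136000/1074 = 8.1795036.
Sum = 1131.8628.
SE = √(1131.8628) = 33.64.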